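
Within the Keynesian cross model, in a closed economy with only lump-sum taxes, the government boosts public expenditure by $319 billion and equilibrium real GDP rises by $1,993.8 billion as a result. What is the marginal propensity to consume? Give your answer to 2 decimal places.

0.84

Implied spending multiplier k = ΔY/ΔG = 1,993.8/319 ≈ 6.2502.
Since k = 1/(1 − MPC), MPC = 1 − 1/k = 1 − ΔG/ΔY = 1 − 319/1,993.8 ≈ 0.84.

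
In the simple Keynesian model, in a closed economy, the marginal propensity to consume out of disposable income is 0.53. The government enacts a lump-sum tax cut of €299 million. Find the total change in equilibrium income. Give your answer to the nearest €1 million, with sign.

+€337 million

A lump-sum tax change of −€299 million shifts disposable income by +€299 million; first-round consumption changes by −c × ΔT = −0.53 × (−€299 million) = +€158.47 million.
Expenditure multiplier = 1/(1 − MPC) = 1/(1 − 0.53) = 1/0.47 ≈ 2.128.
The tax multiplier is −c × k ≈ −1.128, so ΔY = k × (−c·ΔT) = (+€158.47 million) / 0.47 ≈ +€337 million.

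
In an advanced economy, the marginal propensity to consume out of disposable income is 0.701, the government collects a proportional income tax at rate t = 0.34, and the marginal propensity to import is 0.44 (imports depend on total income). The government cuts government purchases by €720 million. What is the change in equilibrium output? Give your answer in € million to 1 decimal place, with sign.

−€736.7 million

Government-spending multiplier = 1/(1 − c(1−t) + m) = 1/(1 − 0.701×0.66 + 0.44) = 1/0.97734 ≈ 1.023.
ΔY = k × ΔG = (−€720 million) / 0.97734 ≈ −€736.7 million.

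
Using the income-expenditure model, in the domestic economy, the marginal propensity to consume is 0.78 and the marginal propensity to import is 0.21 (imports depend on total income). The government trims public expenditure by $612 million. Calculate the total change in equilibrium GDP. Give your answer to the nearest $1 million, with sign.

−$1,423 million

Spending multiplier = 1/(1 − c + m) = 1/(1 − 0.78 + 0.21) = 1/0.43 ≈ 2.326.
ΔY = k × ΔG = (−$612 million) / 0.43 ≈ −$1,423 million.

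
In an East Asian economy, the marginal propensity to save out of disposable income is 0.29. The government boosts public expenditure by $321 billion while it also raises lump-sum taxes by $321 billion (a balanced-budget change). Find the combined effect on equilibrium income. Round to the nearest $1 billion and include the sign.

+$321 billion

MPC = 1 − MPS = 1 − 0.29 = 0.71.
Expenditure multiplier = 1/(1 − MPC) = 1/(1 − 0.71) = 1/0.29 ≈ 3.448.
ΔG contributes k·ΔG = (+$321 billion) / 0.29 ≈ +$1,106.9 billion.
ΔT of +$321 billion changes first-round spending by −c·ΔT = −$227.91 billion, contributing k·(−c·ΔT) = (−$227.91 billion) / 0.29 ≈ −$785.9 billion.
With ΔG = ΔT and no other leakages, the balanced-budget multiplier is 1, so ΔY = ΔG = +$321 billion.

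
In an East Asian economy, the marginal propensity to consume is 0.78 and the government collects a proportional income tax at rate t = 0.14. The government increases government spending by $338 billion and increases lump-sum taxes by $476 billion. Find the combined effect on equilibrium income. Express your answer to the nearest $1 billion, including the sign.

Expenditure multiplier = 1/(1 − c(1−t)) = 1/(1 − 0.78×0.86) = 1/0.3292 ≈ 3.038.
ΔG contributes k·ΔG = (+$338 billion) / 0.3292 ≈ +$1,026.7 billion.
ΔT of +$476 billion changes first-round spending by −c·ΔT = −$371.28 billion, contributing k·(−c·ΔT) = (−$371.28 billion) / 0.3292 ≈ −$1,127.8 billion.
Net ΔY = k(ΔG − c·ΔT) = (−$33.28 billion) / 0.3292 ≈ −$101 billion.

−$101 billion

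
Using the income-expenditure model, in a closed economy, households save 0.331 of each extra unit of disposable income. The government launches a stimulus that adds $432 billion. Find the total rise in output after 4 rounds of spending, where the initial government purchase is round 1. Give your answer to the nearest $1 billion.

MPC = 1 − MPS = 1 − 0.331 = 0.669.
Round 1 adds ΔG = $432 billion; each later round is MPC = 0.669 times the previous.
After 4 rounds: 432 + 289.008 + 193.346352 + 129.348709488 = ΔG·(1 − c^4)/(1 − c) = 432 × (1 − 0.200310848721)/0.331 ≈ $1,044 billion.

$1,044 billion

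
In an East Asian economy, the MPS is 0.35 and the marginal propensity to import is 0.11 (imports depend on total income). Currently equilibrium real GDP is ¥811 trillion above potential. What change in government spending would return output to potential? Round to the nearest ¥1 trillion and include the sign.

MPC = 1 − MPS = 1 − 0.35 = 0.65.
Spending multiplier = 1/(1 − c + m) = 1/(1 − 0.65 + 0.11) = 1/0.46 ≈ 2.174.
Need ΔY = −¥811 trillion, so ΔG = ΔY/k = (−¥811 trillion) × 0.46 ≈ −¥373 trillion.
The government should cut government spending by ¥373 trillion.

−¥373 trillion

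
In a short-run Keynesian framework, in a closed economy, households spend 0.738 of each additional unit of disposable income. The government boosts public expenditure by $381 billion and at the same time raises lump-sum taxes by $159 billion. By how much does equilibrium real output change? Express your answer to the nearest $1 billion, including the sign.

Expenditure multiplier = 1/(1 − MPC) = 1/(1 − 0.738) = 1/0.262 ≈ 3.817.
ΔG contributes k·ΔG = (+$381 billion) / 0.262 ≈ +$1,454.2 billion.
ΔT of +$159 billion changes first-round spending by −c·ΔT = −$117.342 billion, contributing k·(−c·ΔT) = (−$117.342 billion) / 0.262 ≈ −$447.9 billion.
Net ΔY = k(ΔG − c·ΔT) = (+$263.658 billion) / 0.262 ≈ +$1,006 billion.

+$1,006 billion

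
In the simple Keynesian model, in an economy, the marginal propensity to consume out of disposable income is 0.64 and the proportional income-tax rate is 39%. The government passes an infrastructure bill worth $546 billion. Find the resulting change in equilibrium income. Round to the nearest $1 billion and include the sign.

+$896 billion

Spending multiplier = 1/(1 − c(1−t)) = 1/(1 − 0.64×0.61) = 1/0.6096 ≈ 1.64.
ΔY = k × ΔG = (+$546 billion) / 0.6096 ≈ +$896 billion.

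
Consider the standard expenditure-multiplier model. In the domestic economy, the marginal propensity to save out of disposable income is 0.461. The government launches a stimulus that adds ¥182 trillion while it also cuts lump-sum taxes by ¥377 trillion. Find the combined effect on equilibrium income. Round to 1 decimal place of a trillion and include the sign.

+¥835.6 trillion

MPC = 1 − MPS = 1 − 0.461 = 0.539.
Expenditure multiplier = 1/(1 − MPC) = 1/(1 − 0.539) = 1/0.461 ≈ 2.169.
ΔG contributes k·ΔG = (+¥182 trillion) / 0.461 ≈ +¥394.8 trillion.
ΔT of −¥377 trillion changes first-round spending by −c·ΔT = +¥203.203 trillion, contributing k·(−c·ΔT) = (+¥203.203 trillion) / 0.461 ≈ +¥440.8 trillion.
Net ΔY = k(ΔG − c·ΔT) = (+¥385.203 trillion) / 0.461 ≈ +¥835.6 trillion.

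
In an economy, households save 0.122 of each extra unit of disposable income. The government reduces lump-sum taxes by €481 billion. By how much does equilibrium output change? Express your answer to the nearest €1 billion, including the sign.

+€3,462 billion

MPC = 1 − MPS = 1 − 0.122 = 0.878.
A lump-sum tax change of −€481 billion shifts disposable income by +€481 billion; first-round consumption changes by −c × ΔT = −0.878 × (−€481 billion) = +€422.318 billion.
Expenditure multiplier = 1/(1 − MPC) = 1/(1 − 0.878) = 1/0.122 ≈ 8.197.
The tax multiplier is −c × k ≈ −7.197, so ΔY = k × (−c·ΔT) = (+€422.318 billion) / 0.122 ≈ +€3,462 billion.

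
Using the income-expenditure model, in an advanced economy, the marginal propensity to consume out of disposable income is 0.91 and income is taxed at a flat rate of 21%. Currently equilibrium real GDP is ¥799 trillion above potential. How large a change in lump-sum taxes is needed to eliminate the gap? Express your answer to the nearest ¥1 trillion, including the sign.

+¥247 trillion

Spending multiplier = 1/(1 − c(1−t)) = 1/(1 − 0.91×0.79) = 1/0.2811 ≈ 3.557.
Tax multiplier = −c·k = −0.91/0.2811 ≈ −3.237. Need ΔY = −¥799 trillion, so ΔT = ΔY/(−c·k) = −(−¥799 trillion) × 0.2811 / 0.91 ≈ +¥247 trillion.
The government should raise lump-sum taxes by ¥247 trillion.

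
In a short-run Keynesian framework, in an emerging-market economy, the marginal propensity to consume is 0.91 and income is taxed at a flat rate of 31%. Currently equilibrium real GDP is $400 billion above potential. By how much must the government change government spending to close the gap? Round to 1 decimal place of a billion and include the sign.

Spending multiplier = 1/(1 − c(1−t)) = 1/(1 − 0.91×0.69) = 1/0.3721 ≈ 2.687.
Need ΔY = −$400 billion, so ΔG = ΔY/k = (−$400 billion) × 0.3721 ≈ −$148.8 billion.
The government should cut government spending by $148.8 billion.

−$148.8 billion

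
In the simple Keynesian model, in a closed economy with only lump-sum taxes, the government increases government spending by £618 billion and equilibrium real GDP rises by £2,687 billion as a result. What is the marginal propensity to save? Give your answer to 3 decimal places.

Implied spending multiplier k = ΔY/ΔG = 2,687/618 ≈ 4.3479.
Since k = 1/(1 − MPC), MPC = 1 − 1/k = 1 − ΔG/ΔY = 1 − 618/2,687 ≈ 0.770.
MPS = 1 − MPC = 0.230.

0.230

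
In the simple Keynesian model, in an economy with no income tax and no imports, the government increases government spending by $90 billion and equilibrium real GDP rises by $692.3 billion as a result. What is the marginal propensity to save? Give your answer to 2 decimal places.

0.13

Implied spending multiplier k = ΔY/ΔG = 692.3/90 ≈ 7.6922.
Since k = 1/(1 − MPC), MPC = 1 − 1/k = 1 − ΔG/ΔY = 1 − 90/692.3 ≈ 0.87.
MPS = 1 − MPC = 0.13.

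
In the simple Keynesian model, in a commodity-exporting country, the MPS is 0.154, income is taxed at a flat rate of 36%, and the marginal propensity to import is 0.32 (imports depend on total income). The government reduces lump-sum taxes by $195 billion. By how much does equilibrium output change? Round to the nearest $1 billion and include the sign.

MPC = 1 − MPS = 1 − 0.154 = 0.846.
A lump-sum tax change of −$195 billion shifts disposable income by +$195 billion; first-round consumption changes by −c × ΔT = −0.846 × (−$195 billion) = +$164.97 billion.
Expenditure multiplier = 1/(1 − c(1−t) + m) = 1/(1 − 0.846×0.64 + 0.32) = 1/0.77856 ≈ 1.284.
The tax multiplier is −c × k ≈ −1.087, so ΔY = k × (−c·ΔT) = (+$164.97 billion) / 0.77856 ≈ +$212 billion.

+$212 billion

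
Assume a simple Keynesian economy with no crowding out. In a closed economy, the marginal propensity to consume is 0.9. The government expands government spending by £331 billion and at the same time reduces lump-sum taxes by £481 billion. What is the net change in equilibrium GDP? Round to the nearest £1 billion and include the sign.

Expenditure multiplier = 1/(1 − MPC) = 1/(1 − 0.9) = 1/0.1 = 10.
ΔG contributes k·ΔG = (+£331 billion) / 0.1 = +£3,310 billion.
ΔT of −£481 billion changes first-round spending by −c·ΔT = +£432.9 billion, contributing k·(−c·ΔT) = (+£432.9 billion) / 0.1 = +£4,329 billion.
Net ΔY = k(ΔG − c·ΔT) = (+£763.9 billion) / 0.1 = +£7,639 billion.

+£7,639 billion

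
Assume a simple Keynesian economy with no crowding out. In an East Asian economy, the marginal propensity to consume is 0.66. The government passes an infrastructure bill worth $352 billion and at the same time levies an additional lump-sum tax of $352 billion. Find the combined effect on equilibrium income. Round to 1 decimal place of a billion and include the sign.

+$352.0 billion

Expenditure multiplier = 1/(1 − MPC) = 1/(1 − 0.66) = 1/0.34 ≈ 2.941.
ΔG contributes k·ΔG = (+$352 billion) / 0.34 ≈ +$1,035.3 billion.
ΔT of +$352 billion changes first-round spending by −c·ΔT = −$232.32 billion, contributing k·(−c·ΔT) = (−$232.32 billion) / 0.34 ≈ −$683.3 billion.
With ΔG = ΔT and no other leakages, the balanced-budget multiplier is 1, so ΔY = ΔG = +$352 billion.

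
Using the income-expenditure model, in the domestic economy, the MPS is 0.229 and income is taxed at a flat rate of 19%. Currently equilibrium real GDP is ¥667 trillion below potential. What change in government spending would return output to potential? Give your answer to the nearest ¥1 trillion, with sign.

+¥250 trillion

MPC = 1 − MPS = 1 − 0.229 = 0.771.
Spending multiplier = 1/(1 − c(1−t)) = 1/(1 − 0.771×0.81) = 1/0.37549 ≈ 2.663.
Need ΔY = +¥667 trillion, so ΔG = ΔY/k = (+¥667 trillion) × 0.37549 ≈ +¥250 trillion.
The government should increase government spending by ¥250 trillion.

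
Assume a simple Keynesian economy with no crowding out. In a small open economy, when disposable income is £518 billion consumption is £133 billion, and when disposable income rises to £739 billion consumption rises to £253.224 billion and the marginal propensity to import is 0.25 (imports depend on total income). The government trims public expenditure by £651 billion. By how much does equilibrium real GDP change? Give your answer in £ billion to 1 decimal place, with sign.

−£922.1 billion

MPC = ΔC/ΔYd = (253.224 − 133)/(739 − 518) = 120.224/221 = 0.544.
Government-spending multiplier = 1/(1 − c + m) = 1/(1 − 0.544 + 0.25) = 1/0.706 ≈ 1.416.
ΔY = k × ΔG = (−£651 billion) / 0.706 ≈ −£922.1 billion.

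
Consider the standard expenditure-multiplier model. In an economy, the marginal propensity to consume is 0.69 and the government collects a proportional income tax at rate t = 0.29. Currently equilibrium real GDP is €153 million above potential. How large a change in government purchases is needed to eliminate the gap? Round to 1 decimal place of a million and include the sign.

−€78.0 million

Spending multiplier = 1/(1 − c(1−t)) = 1/(1 − 0.69×0.71) = 1/0.5101 ≈ 1.96.
Need ΔY = −€153 million, so ΔG = ΔY/k = (−€153 million) × 0.5101 ≈ −€78 million.
The government should cut government purchases by €78 million.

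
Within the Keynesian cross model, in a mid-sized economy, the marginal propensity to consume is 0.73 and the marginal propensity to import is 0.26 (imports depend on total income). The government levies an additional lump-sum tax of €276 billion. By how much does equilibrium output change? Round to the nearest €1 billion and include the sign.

−€380 billion

A lump-sum tax change of +€276 billion shifts disposable income by −€276 billion; first-round consumption changes by −c × ΔT = −0.73 × (+€276 billion) = −€201.48 billion.
Expenditure multiplier = 1/(1 − c + m) = 1/(1 − 0.73 + 0.26) = 1/0.53 ≈ 1.887.
The tax multiplier is −c × k ≈ −1.377, so ΔY = k × (−c·ΔT) = (−€201.48 billion) / 0.53 ≈ −€380 billion.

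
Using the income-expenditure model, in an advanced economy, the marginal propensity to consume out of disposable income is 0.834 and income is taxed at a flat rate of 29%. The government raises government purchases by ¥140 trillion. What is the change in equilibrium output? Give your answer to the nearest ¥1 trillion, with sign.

+¥343 trillion

Spending multiplier = 1/(1 − c(1−t)) = 1/(1 − 0.834×0.71) = 1/0.40786 ≈ 2.452.
ΔY = k × ΔG = (+¥140 trillion) / 0.40786 ≈ +¥343 trillion.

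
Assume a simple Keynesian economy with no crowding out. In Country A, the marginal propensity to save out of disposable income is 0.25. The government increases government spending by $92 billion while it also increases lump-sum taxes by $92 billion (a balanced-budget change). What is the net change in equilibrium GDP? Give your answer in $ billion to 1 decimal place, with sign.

MPC = 1 − MPS = 1 − 0.25 = 0.75.
Expenditure multiplier = 1/(1 − MPC) = 1/(1 − 0.75) = 1/0.25 = 4.
ΔG contributes k·ΔG = (+$92 billion) / 0.25 = +$368 billion.
ΔT of +$92 billion changes first-round spending by −c·ΔT = −$69 billion, contributing k·(−c·ΔT) = (−$69 billion) / 0.25 = −$276 billion.
With ΔG = ΔT and no other leakages, the balanced-budget multiplier is 1, so ΔY = ΔG = +$92 billion.

+$92.0 billion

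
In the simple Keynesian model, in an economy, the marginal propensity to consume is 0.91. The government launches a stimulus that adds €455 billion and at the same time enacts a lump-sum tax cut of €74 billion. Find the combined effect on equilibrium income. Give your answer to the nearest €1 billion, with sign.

+€5,804 billion

Expenditure multiplier = 1/(1 − MPC) = 1/(1 − 0.91) = 1/0.09 ≈ 11.111.
ΔG contributes k·ΔG = (+€455 billion) / 0.09 ≈ +€5,055.6 billion.
ΔT of −€74 billion changes first-round spending by −c·ΔT = +€67.34 billion, contributing k·(−c·ΔT) = (+€67.34 billion) / 0.09 ≈ +€748.2 billion.
Net ΔY = k(ΔG − c·ΔT) = (+€522.34 billion) / 0.09 ≈ +€5,804 billion.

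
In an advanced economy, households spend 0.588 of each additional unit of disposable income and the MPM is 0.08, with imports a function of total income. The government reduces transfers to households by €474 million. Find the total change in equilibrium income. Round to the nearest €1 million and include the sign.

The transfer change shifts disposable income by −€474 million, so first-round consumption changes by c·ΔTR = 0.588 × (−€474 million) = −€278.712 million.
Expenditure multiplier = 1/(1 − c + m) = 1/(1 − 0.588 + 0.08) = 1/0.492 ≈ 2.033.
The transfer multiplier is c × k ≈ 1.195, so ΔY = k × (c·ΔTR) = (−€278.712 million) / 0.492 ≈ −€566 million.

−€566 million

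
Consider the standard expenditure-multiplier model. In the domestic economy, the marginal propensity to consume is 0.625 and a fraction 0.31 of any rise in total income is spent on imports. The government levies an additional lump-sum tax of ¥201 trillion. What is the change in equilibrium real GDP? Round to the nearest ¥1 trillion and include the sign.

A lump-sum tax change of +¥201 trillion shifts disposable income by −¥201 trillion; first-round consumption changes by −c × ΔT = −0.625 × (+¥201 trillion) = −¥125.625 trillion.
Expenditure multiplier = 1/(1 − c + m) = 1/(1 − 0.625 + 0.31) = 1/0.685 ≈ 1.46.
The tax multiplier is −c × k ≈ −0.912, so ΔY = k × (−c·ΔT) = (−¥125.625 trillion) / 0.685 ≈ −¥183 trillion.

−¥183 trillion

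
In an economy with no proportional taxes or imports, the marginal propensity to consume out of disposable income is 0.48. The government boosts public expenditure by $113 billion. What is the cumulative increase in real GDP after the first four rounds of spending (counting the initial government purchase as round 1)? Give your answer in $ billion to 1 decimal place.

Round 1 adds ΔG = $113 billion; each later round is MPC = 0.48 times the previous.
After 4 rounds: 113 + 54.24 + 26.0352 + 12.496896 = ΔG·(1 − c^4)/(1 − c) = 113 × (1 − 0.05308416)/0.52 ≈ $205.8 billion.

$205.8 billion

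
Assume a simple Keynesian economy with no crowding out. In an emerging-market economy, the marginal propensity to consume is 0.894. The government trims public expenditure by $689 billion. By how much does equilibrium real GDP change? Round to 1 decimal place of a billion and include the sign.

−$6,500.0 billion

Expenditure multiplier = 1/(1 − MPC) = 1/(1 − 0.894) = 1/0.106 ≈ 9.434.
ΔY = k × ΔG = (−$689 billion) / 0.106 = −$6,500 billion.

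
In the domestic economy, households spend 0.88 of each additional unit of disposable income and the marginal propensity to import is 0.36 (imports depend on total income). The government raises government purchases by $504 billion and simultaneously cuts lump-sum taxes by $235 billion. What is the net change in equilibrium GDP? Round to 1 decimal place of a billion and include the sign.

+$1,480.8 billion

Expenditure multiplier = 1/(1 − c + m) = 1/(1 − 0.88 + 0.36) = 1/0.48 ≈ 2.083.
ΔG contributes k·ΔG = (+$504 billion) / 0.48 = +$1,050 billion.
ΔT of −$235 billion changes first-round spending by −c·ΔT = +$206.8 billion, contributing k·(−c·ΔT) = (+$206.8 billion) / 0.48 ≈ +$430.8 billion.
Net ΔY = k(ΔG − c·ΔT) = (+$710.8 billion) / 0.48 ≈ +$1,480.8 billion.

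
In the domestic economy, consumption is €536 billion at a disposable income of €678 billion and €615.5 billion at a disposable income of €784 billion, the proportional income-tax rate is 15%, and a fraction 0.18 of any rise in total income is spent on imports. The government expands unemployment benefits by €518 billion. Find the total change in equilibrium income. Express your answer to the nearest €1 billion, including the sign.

MPC = ΔC/ΔYd = (615.5 − 536)/(784 − 678) = 79.5/106 = 0.75.
The transfer change shifts disposable income by +€518 billion, so first-round consumption changes by c·ΔTR = 0.75 × (+€518 billion) = +€388.5 billion.
Expenditure multiplier = 1/(1 − c(1−t) + m) = 1/(1 − 0.75×0.85 + 0.18) = 1/0.5425 ≈ 1.843.
The transfer multiplier is c × k ≈ 1.382, so ΔY = k × (c·ΔTR) = (+€388.5 billion) / 0.5425 ≈ +€716 billion.

+€716 billion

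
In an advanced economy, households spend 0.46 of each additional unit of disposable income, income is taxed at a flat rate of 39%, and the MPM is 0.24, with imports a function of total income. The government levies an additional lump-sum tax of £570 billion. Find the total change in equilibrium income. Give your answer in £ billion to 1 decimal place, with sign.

−£273.3 billion

A lump-sum tax change of +£570 billion shifts disposable income by −£570 billion; first-round consumption changes by −c × ΔT = −0.46 × (+£570 billion) = −£262.2 billion.
Expenditure multiplier = 1/(1 − c(1−t) + m) = 1/(1 − 0.46×0.61 + 0.24) = 1/0.9594 ≈ 1.042.
The tax multiplier is −c × k ≈ −0.479, so ΔY = k × (−c·ΔT) = (−£262.2 billion) / 0.9594 ≈ −£273.3 billion.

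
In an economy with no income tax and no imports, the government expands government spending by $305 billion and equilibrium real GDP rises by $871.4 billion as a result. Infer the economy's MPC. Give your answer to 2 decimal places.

Implied spending multiplier k = ΔY/ΔG = 871.4/305 ≈ 2.857.
Since k = 1/(1 − MPC), MPC = 1 − 1/k = 1 − ΔG/ΔY = 1 − 305/871.4 ≈ 0.65.

0.65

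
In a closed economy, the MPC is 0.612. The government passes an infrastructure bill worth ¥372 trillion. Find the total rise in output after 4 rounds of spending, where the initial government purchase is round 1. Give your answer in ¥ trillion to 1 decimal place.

Round 1 adds ΔG = ¥372 trillion; each later round is MPC = 0.612 times the previous.
After 4 rounds: 372 + 227.664 + 139.330368 + 85.270185216 = ΔG·(1 − c^4)/(1 − c) = 372 × (1 − 0.140283207936)/0.388 ≈ ¥824.3 trillion.

¥824.3 trillion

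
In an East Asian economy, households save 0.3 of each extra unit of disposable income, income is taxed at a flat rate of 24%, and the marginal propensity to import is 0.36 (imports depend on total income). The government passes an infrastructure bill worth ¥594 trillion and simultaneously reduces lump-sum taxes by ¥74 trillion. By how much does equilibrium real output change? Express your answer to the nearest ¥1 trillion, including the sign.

MPC = 1 − MPS = 1 − 0.3 = 0.7.
Expenditure multiplier = 1/(1 − c(1−t) + m) = 1/(1 − 0.7×0.76 + 0.36) = 1/0.828 ≈ 1.208.
ΔG contributes k·ΔG = (+¥594 trillion) / 0.828 ≈ +¥717.4 trillion.
ΔT of −¥74 trillion changes first-round spending by −c·ΔT = +¥51.8 trillion, contributing k·(−c·ΔT) = (+¥51.8 trillion) / 0.828 ≈ +¥62.6 trillion.
Net ΔY = k(ΔG − c·ΔT) = (+¥645.8 trillion) / 0.828 ≈ +¥780 trillion.

+¥780 trillion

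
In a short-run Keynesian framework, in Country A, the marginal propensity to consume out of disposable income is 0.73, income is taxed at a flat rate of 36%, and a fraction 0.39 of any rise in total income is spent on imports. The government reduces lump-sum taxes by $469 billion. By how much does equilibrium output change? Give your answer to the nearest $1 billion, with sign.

+$371 billion

A lump-sum tax change of −$469 billion shifts disposable income by +$469 billion; first-round consumption changes by −c × ΔT = −0.73 × (−$469 billion) = +$342.37 billion.
Expenditure multiplier = 1/(1 − c(1−t) + m) = 1/(1 − 0.73×0.64 + 0.39) = 1/0.9228 ≈ 1.084.
The tax multiplier is −c × k ≈ −0.791, so ΔY = k × (−c·ΔT) = (+$342.37 billion) / 0.9228 ≈ +$371 billion.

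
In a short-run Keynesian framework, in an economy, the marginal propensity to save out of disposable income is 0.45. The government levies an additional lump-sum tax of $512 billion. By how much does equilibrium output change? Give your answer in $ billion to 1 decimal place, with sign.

−$625.8 billion

MPC = 1 − MPS = 1 − 0.45 = 0.55.
A lump-sum tax change of +$512 billion shifts disposable income by −$512 billion; first-round consumption changes by −c × ΔT = −0.55 × (+$512 billion) = −$281.6 billion.
Expenditure multiplier = 1/(1 − MPC) = 1/(1 − 0.55) = 1/0.45 ≈ 2.222.
The tax multiplier is −c × k ≈ −1.222, so ΔY = k × (−c·ΔT) = (−$281.6 billion) / 0.45 ≈ −$625.8 billion.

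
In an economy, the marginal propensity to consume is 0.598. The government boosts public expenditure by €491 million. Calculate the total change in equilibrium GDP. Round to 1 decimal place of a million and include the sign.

+€1,221.4 million

Spending multiplier = 1/(1 − MPC) = 1/(1 − 0.598) = 1/0.402 ≈ 2.488.
ΔY = k × ΔG = (+€491 million) / 0.402 ≈ +€1,221.4 million.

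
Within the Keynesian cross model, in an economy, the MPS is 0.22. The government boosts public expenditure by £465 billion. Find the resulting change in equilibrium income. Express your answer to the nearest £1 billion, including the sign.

+£2,114 billion

MPC = 1 − MPS = 1 − 0.22 = 0.78.
Government-spending multiplier = 1/(1 − MPC) = 1/(1 − 0.78) = 1/0.22 ≈ 4.545.
ΔY = k × ΔG = (+£465 billion) / 0.22 ≈ +£2,114 billion.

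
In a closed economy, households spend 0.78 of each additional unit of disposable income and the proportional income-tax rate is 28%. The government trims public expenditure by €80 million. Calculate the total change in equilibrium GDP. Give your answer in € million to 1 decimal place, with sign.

Spending multiplier = 1/(1 − c(1−t)) = 1/(1 − 0.78×0.72) = 1/0.4384 ≈ 2.281.
ΔY = k × ΔG = (−€80 million) / 0.4384 ≈ −€182.5 million.

−€182.5 million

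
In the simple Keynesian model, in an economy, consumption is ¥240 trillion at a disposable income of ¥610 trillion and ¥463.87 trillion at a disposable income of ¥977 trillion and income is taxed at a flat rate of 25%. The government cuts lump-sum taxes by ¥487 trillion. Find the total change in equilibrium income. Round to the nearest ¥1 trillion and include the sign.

+¥548 trillion

MPC = ΔC/ΔYd = (463.87 − 240)/(977 − 610) = 223.87/367 = 0.61.
A lump-sum tax change of −¥487 trillion shifts disposable income by +¥487 trillion; first-round consumption changes by −c × ΔT = −0.61 × (−¥487 trillion) = +¥297.07 trillion.
Expenditure multiplier = 1/(1 − c(1−t)) = 1/(1 − 0.61×0.75) = 1/0.5425 ≈ 1.843.
The tax multiplier is −c × k ≈ −1.124, so ΔY = k × (−c·ΔT) = (+¥297.07 trillion) / 0.5425 ≈ +¥548 trillion.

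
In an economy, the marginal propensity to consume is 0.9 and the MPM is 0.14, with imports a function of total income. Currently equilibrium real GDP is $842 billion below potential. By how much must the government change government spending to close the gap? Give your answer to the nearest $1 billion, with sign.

Spending multiplier = 1/(1 − c + m) = 1/(1 − 0.9 + 0.14) = 1/0.24 ≈ 4.167.
Need ΔY = +$842 billion, so ΔG = ΔY/k = (+$842 billion) × 0.24 ≈ +$202 billion.
The government should increase government spending by $202 billion.

+$202 billion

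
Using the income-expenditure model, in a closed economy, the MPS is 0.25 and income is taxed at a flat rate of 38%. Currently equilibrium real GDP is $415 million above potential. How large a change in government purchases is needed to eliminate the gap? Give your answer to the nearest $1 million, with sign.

MPC = 1 − MPS = 1 − 0.25 = 0.75.
Spending multiplier = 1/(1 − c(1−t)) = 1/(1 − 0.75×0.62) = 1/0.535 ≈ 1.869.
Need ΔY = −$415 million, so ΔG = ΔY/k = (−$415 million) × 0.535 ≈ −$222 million.
The government should cut government purchases by $222 million.

−$222 million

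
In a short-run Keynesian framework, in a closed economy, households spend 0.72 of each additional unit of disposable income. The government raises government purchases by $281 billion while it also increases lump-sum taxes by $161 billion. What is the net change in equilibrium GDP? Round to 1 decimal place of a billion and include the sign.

+$589.6 billion

Expenditure multiplier = 1/(1 − MPC) = 1/(1 − 0.72) = 1/0.28 ≈ 3.571.
ΔG contributes k·ΔG = (+$281 billion) / 0.28 ≈ +$1,003.6 billion.
ΔT of +$161 billion changes first-round spending by −c·ΔT = −$115.92 billion, contributing k·(−c·ΔT) = (−$115.92 billion) / 0.28 = −$414 billion.
Net ΔY = k(ΔG − c·ΔT) = (+$165.08 billion) / 0.28 ≈ +$589.6 billion.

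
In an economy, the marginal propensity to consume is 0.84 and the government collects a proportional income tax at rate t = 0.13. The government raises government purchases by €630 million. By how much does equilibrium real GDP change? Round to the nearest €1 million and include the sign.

Expenditure multiplier = 1/(1 − c(1−t)) = 1/(1 − 0.84×0.87) = 1/0.2692 ≈ 3.715.
ΔY = k × ΔG = (+€630 million) / 0.2692 ≈ +€2,340 million.

+€2,340 million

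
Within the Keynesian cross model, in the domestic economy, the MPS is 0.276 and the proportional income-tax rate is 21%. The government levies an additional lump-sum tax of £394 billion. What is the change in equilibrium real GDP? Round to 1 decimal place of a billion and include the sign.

−£666.4 billion

MPC = 1 − MPS = 1 − 0.276 = 0.724.
A lump-sum tax change of +£394 billion shifts disposable income by −£394 billion; first-round consumption changes by −c × ΔT = −0.724 × (+£394 billion) = −£285.256 billion.
Expenditure multiplier = 1/(1 − c(1−t)) = 1/(1 − 0.724×0.79) = 1/0.42804 ≈ 2.336.
The tax multiplier is −c × k ≈ −1.691, so ΔY = k × (−c·ΔT) = (−£285.256 billion) / 0.42804 ≈ −£666.4 billion.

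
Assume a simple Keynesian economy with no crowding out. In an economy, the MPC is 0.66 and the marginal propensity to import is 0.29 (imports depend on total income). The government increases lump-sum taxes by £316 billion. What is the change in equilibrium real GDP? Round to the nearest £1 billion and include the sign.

A lump-sum tax change of +£316 billion shifts disposable income by −£316 billion; first-round consumption changes by −c × ΔT = −0.66 × (+£316 billion) = −£208.56 billion.
Expenditure multiplier = 1/(1 − c + m) = 1/(1 − 0.66 + 0.29) = 1/0.63 ≈ 1.587.
The tax multiplier is −c × k ≈ −1.048, so ΔY = k × (−c·ΔT) = (−£208.56 billion) / 0.63 ≈ −£331 billion.

−£331 billion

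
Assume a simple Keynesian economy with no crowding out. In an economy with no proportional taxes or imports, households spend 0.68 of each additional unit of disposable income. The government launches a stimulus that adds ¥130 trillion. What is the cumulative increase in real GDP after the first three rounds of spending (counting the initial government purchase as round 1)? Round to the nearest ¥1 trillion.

Round 1 adds ΔG = ¥130 trillion; each later round is MPC = 0.68 times the previous.
After 3 rounds: 130 + 88.4 + 60.112 = ΔG·(1 − c^3)/(1 − c) = 130 × (1 − 0.314432)/0.32 ≈ ¥279 trillion.

¥279 trillion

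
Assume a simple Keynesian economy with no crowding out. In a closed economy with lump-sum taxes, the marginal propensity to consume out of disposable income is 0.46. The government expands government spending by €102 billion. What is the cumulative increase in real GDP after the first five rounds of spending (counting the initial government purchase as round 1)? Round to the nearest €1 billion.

€185 billion

Round 1 adds ΔG = €102 billion; each later round is MPC = 0.46 times the previous.
After 5 rounds: 102 + 46.92 + 21.5832 + 9.928272 + 4.56700512 = ΔG·(1 − c^5)/(1 − c) = 102 × (1 − 0.0205962976)/0.54 ≈ €185 billion.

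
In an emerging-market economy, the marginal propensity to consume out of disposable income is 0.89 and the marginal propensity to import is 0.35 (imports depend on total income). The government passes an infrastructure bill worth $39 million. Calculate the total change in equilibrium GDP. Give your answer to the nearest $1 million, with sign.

+$85 million

Government-spending multiplier = 1/(1 − c + m) = 1/(1 − 0.89 + 0.35) = 1/0.46 ≈ 2.174.
ΔY = k × ΔG = (+$39 million) / 0.46 ≈ +$85 million.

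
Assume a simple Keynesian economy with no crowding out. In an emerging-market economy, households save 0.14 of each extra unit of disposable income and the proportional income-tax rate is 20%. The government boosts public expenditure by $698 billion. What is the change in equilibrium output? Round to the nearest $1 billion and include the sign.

+$2,237 billion

MPC = 1 − MPS = 1 − 0.14 = 0.86.
Expenditure multiplier = 1/(1 − c(1−t)) = 1/(1 − 0.86×0.8) = 1/0.312 ≈ 3.205.
ΔY = k × ΔG = (+$698 billion) / 0.312 ≈ +$2,237 billion.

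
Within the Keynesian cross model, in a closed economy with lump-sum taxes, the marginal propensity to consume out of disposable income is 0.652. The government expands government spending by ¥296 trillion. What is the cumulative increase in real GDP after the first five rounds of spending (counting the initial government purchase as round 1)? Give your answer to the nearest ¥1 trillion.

¥750 trillion

Round 1 adds ΔG = ¥296 trillion; each later round is MPC = 0.652 times the previous.
After 5 rounds: 296 + 192.992 + 125.830784 + 82.041671168 + 53.491169601536 = ΔG·(1 − c^5)/(1 − c) = 296 × (1 − 0.117825143852032)/0.348 ≈ ¥750 trillion.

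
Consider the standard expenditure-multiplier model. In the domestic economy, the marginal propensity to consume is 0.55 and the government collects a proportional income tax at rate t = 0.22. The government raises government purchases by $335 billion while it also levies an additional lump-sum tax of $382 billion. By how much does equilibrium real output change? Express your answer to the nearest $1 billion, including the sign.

Expenditure multiplier = 1/(1 − c(1−t)) = 1/(1 − 0.55×0.78) = 1/0.571 ≈ 1.751.
ΔG contributes k·ΔG = (+$335 billion) / 0.571 ≈ +$586.7 billion.
ΔT of +$382 billion changes first-round spending by −c·ΔT = −$210.1 billion, contributing k·(−c·ΔT) = (−$210.1 billion) / 0.571 ≈ −$368 billion.
Net ΔY = k(ΔG − c·ΔT) = (+$124.9 billion) / 0.571 ≈ +$219 billion.

+$219 billion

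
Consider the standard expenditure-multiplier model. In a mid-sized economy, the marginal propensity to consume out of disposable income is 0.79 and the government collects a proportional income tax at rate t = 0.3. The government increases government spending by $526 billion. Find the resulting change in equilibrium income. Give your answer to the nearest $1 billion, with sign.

Spending multiplier = 1/(1 − c(1−t)) = 1/(1 − 0.79×0.7) = 1/0.447 ≈ 2.237.
ΔY = k × ΔG = (+$526 billion) / 0.447 ≈ +$1,177 billion.

+$1,177 billion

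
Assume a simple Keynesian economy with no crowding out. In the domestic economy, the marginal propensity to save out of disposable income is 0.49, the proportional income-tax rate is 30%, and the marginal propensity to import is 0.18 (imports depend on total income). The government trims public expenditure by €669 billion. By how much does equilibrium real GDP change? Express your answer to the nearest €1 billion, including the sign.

−€813 billion

MPC = 1 − MPS = 1 − 0.49 = 0.51.
Expenditure multiplier = 1/(1 − c(1−t) + m) = 1/(1 − 0.51×0.7 + 0.18) = 1/0.823 ≈ 1.215.
ΔY = k × ΔG = (−€669 billion) / 0.823 ≈ −€813 billion.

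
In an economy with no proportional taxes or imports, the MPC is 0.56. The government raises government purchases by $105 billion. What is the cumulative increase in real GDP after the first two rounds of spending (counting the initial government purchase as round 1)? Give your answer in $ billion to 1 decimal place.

Round 1 adds ΔG = $105 billion; each later round is MPC = 0.56 times the previous.
After 2 rounds: 105 + 58.8 = ΔG·(1 − c^2)/(1 − c) = 105 × (1 − 0.3136)/0.44 = $163.8 billion.

$163.8 billion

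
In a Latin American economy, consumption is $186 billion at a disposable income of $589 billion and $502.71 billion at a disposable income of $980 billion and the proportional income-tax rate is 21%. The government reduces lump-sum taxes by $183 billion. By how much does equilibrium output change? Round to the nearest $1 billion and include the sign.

MPC = ΔC/ΔYd = (502.71 − 186)/(980 − 589) = 316.71/391 = 0.81.
A lump-sum tax change of −$183 billion shifts disposable income by +$183 billion; first-round consumption changes by −c × ΔT = −0.81 × (−$183 billion) = +$148.23 billion.
Expenditure multiplier = 1/(1 − c(1−t)) = 1/(1 − 0.81×0.79) = 1/0.3601 ≈ 2.777.
The tax multiplier is −c × k ≈ −2.249, so ΔY = k × (−c·ΔT) = (+$148.23 billion) / 0.3601 ≈ +$412 billion.

+$412 billion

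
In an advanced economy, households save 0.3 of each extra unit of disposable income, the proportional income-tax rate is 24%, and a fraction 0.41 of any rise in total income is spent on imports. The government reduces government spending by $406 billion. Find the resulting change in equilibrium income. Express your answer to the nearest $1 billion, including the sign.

−$462 billion

MPC = 1 − MPS = 1 − 0.3 = 0.7.
Expenditure multiplier = 1/(1 − c(1−t) + m) = 1/(1 − 0.7×0.76 + 0.41) = 1/0.878 ≈ 1.139.
ΔY = k × ΔG = (−$406 billion) / 0.878 ≈ −$462 billion.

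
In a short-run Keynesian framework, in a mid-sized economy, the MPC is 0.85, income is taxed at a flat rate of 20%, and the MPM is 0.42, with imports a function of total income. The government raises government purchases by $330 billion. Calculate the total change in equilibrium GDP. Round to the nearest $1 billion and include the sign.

Expenditure multiplier = 1/(1 − c(1−t) + m) = 1/(1 − 0.85×0.8 + 0.42) = 1/0.74 ≈ 1.351.
ΔY = k × ΔG = (+$330 billion) / 0.74 ≈ +$446 billion.

+$446 billion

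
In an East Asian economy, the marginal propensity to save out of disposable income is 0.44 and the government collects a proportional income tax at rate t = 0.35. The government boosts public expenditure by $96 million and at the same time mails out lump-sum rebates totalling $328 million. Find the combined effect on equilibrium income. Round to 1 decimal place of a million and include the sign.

+$439.7 million

MPC = 1 − MPS = 1 − 0.44 = 0.56.
Expenditure multiplier = 1/(1 − c(1−t)) = 1/(1 − 0.56×0.65) = 1/0.636 ≈ 1.572.
ΔG contributes k·ΔG = (+$96 million) / 0.636 ≈ +$150.9 million.
ΔT of −$328 million changes first-round spending by −c·ΔT = +$183.68 million, contributing k·(−c·ΔT) = (+$183.68 million) / 0.636 ≈ +$288.8 million.
Net ΔY = k(ΔG − c·ΔT) = (+$279.68 million) / 0.636 ≈ +$439.7 million.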